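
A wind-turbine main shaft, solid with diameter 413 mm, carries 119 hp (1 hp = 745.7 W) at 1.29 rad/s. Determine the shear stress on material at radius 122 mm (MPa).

2.94 MPa

ω = 1.29 rad/s, so T = P/ω = 119×745.7 / 1.290 = 68790 N·m.
J = πd⁴/32 = π(0.413)⁴/32 = 2.856×10^-3 m⁴.
Shear stress varies linearly with radius: τ = T·r/J = 68790 × 0.122 / 2.856×10^-3 = 2.938×10^6 Pa.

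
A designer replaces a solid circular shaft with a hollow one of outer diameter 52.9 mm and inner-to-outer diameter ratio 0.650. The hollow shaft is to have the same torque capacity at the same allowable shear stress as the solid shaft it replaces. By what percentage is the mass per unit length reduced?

Equal τ_max and T ⇒ the solid shaft needs d_s³ = d_o³(1−k⁴), so d_s = 52.9·(1−0.650⁴)^(1/3) = 49.54 mm.
Area ratio A_h/A_s = d_o²(1−k²)/d_s² = (1−k²)/(1−k⁴)^(2/3) = 0.6584.
Mass saving = 1 − 0.6584 = 34.2 %.

34.2 %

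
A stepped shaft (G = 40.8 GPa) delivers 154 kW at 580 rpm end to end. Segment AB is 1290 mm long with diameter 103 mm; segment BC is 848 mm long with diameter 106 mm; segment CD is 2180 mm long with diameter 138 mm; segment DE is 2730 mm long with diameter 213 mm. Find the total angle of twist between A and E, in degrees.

ω = 2π·580/60 = 60.74 rad/s, so T = P/ω = 154×10³ / 60.74 = 2536 N·m.
J_AB = π(0.103)⁴/32 = 1.10×10^-5 m⁴; J_BC = π(0.106)⁴/32 = 1.24×10^-5 m⁴; J_CD = π(0.138)⁴/32 = 3.56×10^-5 m⁴; J_DE = π(0.213)⁴/32 = 2.02×10^-4 m⁴.
θ = (T/G)·Σ L_i/J_i = (2536/40.8×10⁹)·(1.29/1.10×10^-5 + 0.848/1.24×10^-5 + 2.18/3.56×10^-5 + 2.73/2.02×10^-4) = 0.01615 rad.

0.925°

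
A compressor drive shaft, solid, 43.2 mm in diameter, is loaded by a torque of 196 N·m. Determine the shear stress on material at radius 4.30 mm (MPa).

2.46 MPa

J = πd⁴/32 = π(0.0432)⁴/32 = 3.419×10^-7 m⁴.
Shear stress varies linearly with radius: τ = T·r/J = 196.0 × 0.00430 / 3.419×10^-7 = 2.465×10^6 Pa.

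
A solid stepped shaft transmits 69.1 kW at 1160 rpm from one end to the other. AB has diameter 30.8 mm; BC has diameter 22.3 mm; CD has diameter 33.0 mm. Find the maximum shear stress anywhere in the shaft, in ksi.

ω = 2π·1160/60 = 121.5 rad/s, so T = P/ω = 69.1×10³ / 121.5 = 568.8 N·m.
Under the same torque, τ_max = 16T/(πd³) is largest where d is smallest — segment BC (d = 22.3 mm).
τ_max = 16·568.8/(π·(0.0223)³) = 2.612×10^8 Pa.

37.9 ksi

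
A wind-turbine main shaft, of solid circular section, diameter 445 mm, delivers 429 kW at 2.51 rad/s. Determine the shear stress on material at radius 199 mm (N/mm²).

ω = 2.51 rad/s, so T = P/ω = 429×10³ / 2.510 = 170900 N·m.
J = πd⁴/32 = π(0.445)⁴/32 = 3.850×10^-3 m⁴.
Shear stress varies linearly with radius: τ = T·r/J = 170900 × 0.199 / 3.850×10^-3 = 8.835×10^6 Pa.

8.83 N/mm²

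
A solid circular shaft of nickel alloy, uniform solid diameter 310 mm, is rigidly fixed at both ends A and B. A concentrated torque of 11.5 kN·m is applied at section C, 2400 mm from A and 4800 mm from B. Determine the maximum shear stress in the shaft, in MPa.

With uniform GJ and both ends fixed, compatibility θ_AC = θ_CB gives T_A·a = T_B·b, together with T_A + T_B = T₀.
T_A = T₀·b/(a+b) = 11500·4800/7200 = 7667 N·m; T_B = 3833 N·m.
τ in each portion: τ_AC = 1.31×10^6 Pa, τ_CB = 6.55×10^5 Pa; maximum is in AC.
τ_max = T_AC·r/J = 7667·0.155/9.07×10^-4 = 1.311×10^6 Pa.

1.31 MPa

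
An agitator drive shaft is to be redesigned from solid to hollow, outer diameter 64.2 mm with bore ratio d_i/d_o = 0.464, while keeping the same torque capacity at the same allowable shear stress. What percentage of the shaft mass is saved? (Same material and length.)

19.0 %

Equal τ_max and T ⇒ the solid shaft needs d_s³ = d_o³(1−k⁴), so d_s = 64.2·(1−0.464⁴)^(1/3) = 63.19 mm.
Area ratio A_h/A_s = d_o²(1−k²)/d_s² = (1−k²)/(1−k⁴)^(2/3) = 0.8099.
Mass saving = 1 − 0.8099 = 19.0 %.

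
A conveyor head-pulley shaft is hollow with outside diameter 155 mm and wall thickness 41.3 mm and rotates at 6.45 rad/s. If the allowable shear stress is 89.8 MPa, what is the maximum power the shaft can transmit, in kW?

J = π(d_o⁴ − d_i⁴)/32 = π(0.155⁴ − 0.0724⁴)/32 = 5.397×10^-5 m⁴.
T_max = τ_allow·J/r = 8.98×10^7 × 5.397×10^-5 / 0.0775 = 62530 N·m.
ω = 6.45 rad/s, so P_max = T_max·ω = 4.033×10^5 W.

403 kW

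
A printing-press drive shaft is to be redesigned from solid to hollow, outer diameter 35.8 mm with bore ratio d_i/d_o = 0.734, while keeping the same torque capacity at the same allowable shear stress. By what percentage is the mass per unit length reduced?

Equal τ_max and T ⇒ the solid shaft needs d_s³ = d_o³(1−k⁴), so d_s = 35.8·(1−0.734⁴)^(1/3) = 31.93 mm.
Area ratio A_h/A_s = d_o²(1−k²)/d_s² = (1−k²)/(1−k⁴)^(2/3) = 0.5797.
Mass saving = 1 − 0.5797 = 42.0 %.

42.0 %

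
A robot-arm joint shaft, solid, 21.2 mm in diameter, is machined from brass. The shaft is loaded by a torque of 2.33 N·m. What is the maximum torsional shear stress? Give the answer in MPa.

1.25 MPa

J = πd⁴/32 = π(0.0212)⁴/32 = 1.983×10^-8 m⁴.
τ_max = T·r/J = 2.330 × 0.0106 / 1.983×10^-8 = 1.245×10^6 Pa.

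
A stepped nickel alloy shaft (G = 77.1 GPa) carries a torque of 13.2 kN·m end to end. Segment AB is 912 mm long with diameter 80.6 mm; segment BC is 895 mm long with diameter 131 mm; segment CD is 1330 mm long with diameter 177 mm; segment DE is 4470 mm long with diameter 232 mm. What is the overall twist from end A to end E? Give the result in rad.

J_AB = π(0.0806)⁴/32 = 4.14×10^-6 m⁴; J_BC = π(0.131)⁴/32 = 2.89×10^-5 m⁴; J_CD = π(0.177)⁴/32 = 9.64×10^-5 m⁴; J_DE = π(0.232)⁴/32 = 2.84×10^-4 m⁴.
θ = (T/G)·Σ L_i/J_i = (13200/77.1×10⁹)·(0.912/4.14×10^-6 + 0.895/2.89×10^-5 + 1.33/9.64×10^-5 + 4.47/2.84×10^-4) = 0.04804 rad.

0.0480 rad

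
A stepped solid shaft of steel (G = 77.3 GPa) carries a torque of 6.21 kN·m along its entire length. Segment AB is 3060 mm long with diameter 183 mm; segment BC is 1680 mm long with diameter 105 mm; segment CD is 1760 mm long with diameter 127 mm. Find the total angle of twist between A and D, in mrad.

J_AB = π(0.183)⁴/32 = 1.10×10^-4 m⁴; J_BC = π(0.105)⁴/32 = 1.19×10^-5 m⁴; J_CD = π(0.127)⁴/32 = 2.55×10^-5 m⁴.
θ = (T/G)·Σ L_i/J_i = (6210/77.3×10⁹)·(3.06/1.10×10^-4 + 1.68/1.19×10^-5 + 1.76/2.55×10^-5) = 0.01908 rad.

19.1 mrad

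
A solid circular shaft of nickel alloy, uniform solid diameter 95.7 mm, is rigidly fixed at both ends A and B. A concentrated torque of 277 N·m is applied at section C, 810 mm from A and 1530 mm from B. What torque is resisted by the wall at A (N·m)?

181 N·m

With uniform GJ and both ends fixed, compatibility θ_AC = θ_CB gives T_A·a = T_B·b, together with T_A + T_B = T₀.
T_A = T₀·b/(a+b) = 277.0·1530/2340 = 181.1 N·m; T_B = 95.88 N·m.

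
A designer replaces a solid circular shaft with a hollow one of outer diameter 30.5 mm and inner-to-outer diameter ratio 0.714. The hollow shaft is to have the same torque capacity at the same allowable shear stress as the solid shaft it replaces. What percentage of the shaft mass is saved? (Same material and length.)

Equal τ_max and T ⇒ the solid shaft needs d_s³ = d_o³(1−k⁴), so d_s = 30.5·(1−0.714⁴)^(1/3) = 27.59 mm.
Area ratio A_h/A_s = d_o²(1−k²)/d_s² = (1−k²)/(1−k⁴)^(2/3) = 0.5991.
Mass saving = 1 − 0.5991 = 40.1 %.

40.1 %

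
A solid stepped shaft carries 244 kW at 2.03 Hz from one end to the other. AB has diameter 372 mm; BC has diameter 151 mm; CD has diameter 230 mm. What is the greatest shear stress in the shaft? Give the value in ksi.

ω = 2π·2.03 = 12.75 rad/s, so T = P/ω = 244×10³ / 12.75 = 19130 N·m.
Under the same torque, τ_max = 16T/(πd³) is largest where d is smallest — segment BC (d = 151 mm).
τ_max = 16·19130/(π·(0.151)³) = 2.830×10^7 Pa.

4.10 ksi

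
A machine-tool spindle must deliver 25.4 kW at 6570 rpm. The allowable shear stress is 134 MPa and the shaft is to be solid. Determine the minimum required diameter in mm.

ω = 2π·6570/60 = 688.0 rad/s, so T = P/ω = 25.4×10³ / 688.0 = 36.92 N·m.
For a solid shaft τ_max = 16T/(πd³), so d = (16T/(π τ_allow))^(1/3) = (16·36.92/(π·1.34×10^8))^(1/3) = 0.01120 m.

11.2 mm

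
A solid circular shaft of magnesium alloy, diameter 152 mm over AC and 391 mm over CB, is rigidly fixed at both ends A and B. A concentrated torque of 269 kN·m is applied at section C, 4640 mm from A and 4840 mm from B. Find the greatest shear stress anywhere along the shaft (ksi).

3.25 ksi

Compatibility: T_A·a/J_AC = T_B·b/J_CB with T_A + T_B = T₀.
J_AC = 5.24×10^-5 m⁴, J_CB = 2.29×10^-3 m⁴, so T_A = T₀·(J_AC/a)/((J_AC/a)+(J_CB/b)) = 6259 N·m, T_B = 262700 N·m.
τ in each portion: τ_AC = 9.08×10^6 Pa, τ_CB = 2.24×10^7 Pa; maximum is in CB.
τ_max = T_CB·r/J = 262700·0.196/2.29×10^-3 = 2.239×10^7 Pa.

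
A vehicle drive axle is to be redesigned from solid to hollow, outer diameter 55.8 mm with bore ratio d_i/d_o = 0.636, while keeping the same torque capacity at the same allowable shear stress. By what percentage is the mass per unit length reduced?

32.9 %

Equal τ_max and T ⇒ the solid shaft needs d_s³ = d_o³(1−k⁴), so d_s = 55.8·(1−0.636⁴)^(1/3) = 52.57 mm.
Area ratio A_h/A_s = d_o²(1−k²)/d_s² = (1−k²)/(1−k⁴)^(2/3) = 0.6708.
Mass saving = 1 − 0.6708 = 32.9 %.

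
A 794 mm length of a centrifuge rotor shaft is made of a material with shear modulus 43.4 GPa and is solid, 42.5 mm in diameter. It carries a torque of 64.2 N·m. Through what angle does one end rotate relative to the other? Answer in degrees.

0.210°

J = πd⁴/32 = π(0.0425)⁴/32 = 3.203×10^-7 m⁴.
θ = T·L/(G·J) = 64.20 × 0.794 / (43.4×10⁹ × 3.203×10^-7) = 3.667×10^-3 rad.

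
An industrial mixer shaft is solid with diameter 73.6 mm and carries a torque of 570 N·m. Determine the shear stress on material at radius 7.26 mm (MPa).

J = πd⁴/32 = π(0.0736)⁴/32 = 2.881×10^-6 m⁴.
Shear stress varies linearly with radius: τ = T·r/J = 570.0 × 0.00726 / 2.881×10^-6 = 1.436×10^6 Pa.

1.44 MPa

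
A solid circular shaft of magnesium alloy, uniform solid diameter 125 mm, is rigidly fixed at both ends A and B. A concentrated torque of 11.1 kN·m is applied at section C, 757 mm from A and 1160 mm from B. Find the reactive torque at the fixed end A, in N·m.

6720 N·m

With uniform GJ and both ends fixed, compatibility θ_AC = θ_CB gives T_A·a = T_B·b, together with T_A + T_B = T₀.
T_A = T₀·b/(a+b) = 11100·1160/1917 = 6717 N·m; T_B = 4383 N·m.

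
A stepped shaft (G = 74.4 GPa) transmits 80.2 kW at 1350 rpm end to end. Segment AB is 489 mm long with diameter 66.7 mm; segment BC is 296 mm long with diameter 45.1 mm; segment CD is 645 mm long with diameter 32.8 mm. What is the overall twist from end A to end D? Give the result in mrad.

50.8 mrad

ω = 2π·1350/60 = 141.4 rad/s, so T = P/ω = 80.2×10³ / 141.4 = 567.3 N·m.
J_AB = π(0.0667)⁴/32 = 1.94×10^-6 m⁴; J_BC = π(0.0451)⁴/32 = 4.06×10^-7 m⁴; J_CD = π(0.0328)⁴/32 = 1.14×10^-7 m⁴.
θ = (T/G)·Σ L_i/J_i = (567.3/74.4×10⁹)·(0.489/1.94×10^-6 + 0.296/4.06×10^-7 + 0.645/1.14×10^-7) = 0.05076 rad.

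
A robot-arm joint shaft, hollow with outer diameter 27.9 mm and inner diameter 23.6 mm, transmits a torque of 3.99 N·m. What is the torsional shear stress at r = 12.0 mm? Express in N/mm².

1.65 N/mm²

J = π(d_o⁴ − d_i⁴)/32 = π(0.0279⁴ − 0.0236⁴)/32 = 2.903×10^-8 m⁴.
Shear stress varies linearly with radius: τ = T·r/J = 3.990 × 0.0120 / 2.903×10^-8 = 1.649×10^6 Pa.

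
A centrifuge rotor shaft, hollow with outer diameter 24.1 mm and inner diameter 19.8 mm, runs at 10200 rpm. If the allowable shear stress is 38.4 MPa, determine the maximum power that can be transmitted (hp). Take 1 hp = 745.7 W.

82.3 hp

J = π(d_o⁴ − d_i⁴)/32 = π(0.0241⁴ − 0.0198⁴)/32 = 1.803×10^-8 m⁴.
T_max = τ_allow·J/r = 3.84×10^7 × 1.803×10^-8 / 0.0120 = 57.45 N·m.
ω = 2π·10200/60 = 1068 rad/s, so P_max = T_max·ω = 6.137×10^4 W.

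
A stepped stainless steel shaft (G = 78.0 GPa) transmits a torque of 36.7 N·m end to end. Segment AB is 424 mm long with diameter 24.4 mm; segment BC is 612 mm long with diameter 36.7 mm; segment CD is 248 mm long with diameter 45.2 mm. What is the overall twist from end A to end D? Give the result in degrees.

J_AB = π(0.0244)⁴/32 = 3.48×10^-8 m⁴; J_BC = π(0.0367)⁴/32 = 1.78×10^-7 m⁴; J_CD = π(0.0452)⁴/32 = 4.10×10^-7 m⁴.
θ = (T/G)·Σ L_i/J_i = (36.70/78.0×10⁹)·(0.424/3.48×10^-8 + 0.612/1.78×10^-7 + 0.248/4.10×10^-7) = 7.635×10^-3 rad.

0.437°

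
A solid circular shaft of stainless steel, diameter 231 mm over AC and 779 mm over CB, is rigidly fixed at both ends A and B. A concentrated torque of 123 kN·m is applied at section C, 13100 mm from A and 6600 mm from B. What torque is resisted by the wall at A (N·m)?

Compatibility: T_A·a/J_AC = T_B·b/J_CB with T_A + T_B = T₀.
J_AC = 2.80×10^-4 m⁴, J_CB = 0.0362 m⁴, so T_A = T₀·(J_AC/a)/((J_AC/a)+(J_CB/b)) = 477.3 N·m, T_B = 122500 N·m.

477 N·m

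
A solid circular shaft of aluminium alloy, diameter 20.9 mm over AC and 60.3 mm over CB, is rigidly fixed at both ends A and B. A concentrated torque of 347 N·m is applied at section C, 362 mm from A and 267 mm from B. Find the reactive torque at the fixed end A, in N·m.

Compatibility: T_A·a/J_AC = T_B·b/J_CB with T_A + T_B = T₀.
J_AC = 1.87×10^-8 m⁴, J_CB = 1.30×10^-6 m⁴, so T_A = T₀·(J_AC/a)/((J_AC/a)+(J_CB/b)) = 3.655 N·m, T_B = 343.3 N·m.

3.65 N·m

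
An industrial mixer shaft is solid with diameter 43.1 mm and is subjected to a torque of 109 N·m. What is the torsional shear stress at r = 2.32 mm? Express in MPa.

J = πd⁴/32 = π(0.0431)⁴/32 = 3.388×10^-7 m⁴.
Shear stress varies linearly with radius: τ = T·r/J = 109.0 × 0.00232 / 3.388×10^-7 = 7.465×10^5 Pa.

0.746 MPa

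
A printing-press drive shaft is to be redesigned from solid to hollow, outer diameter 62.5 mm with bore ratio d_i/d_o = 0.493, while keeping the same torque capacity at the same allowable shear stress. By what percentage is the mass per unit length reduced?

Equal τ_max and T ⇒ the solid shaft needs d_s³ = d_o³(1−k⁴), so d_s = 62.5·(1−0.493⁴)^(1/3) = 61.24 mm.
Area ratio A_h/A_s = d_o²(1−k²)/d_s² = (1−k²)/(1−k⁴)^(2/3) = 0.7883.
Mass saving = 1 − 0.7883 = 21.2 %.

21.2 %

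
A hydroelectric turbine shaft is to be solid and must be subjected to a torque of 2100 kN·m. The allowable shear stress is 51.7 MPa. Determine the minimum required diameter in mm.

591 mm

For a solid shaft τ_max = 16T/(πd³), so d = (16T/(π τ_allow))^(1/3) = (16·2.100e6/(π·5.17×10^7))^(1/3) = 0.5914 m.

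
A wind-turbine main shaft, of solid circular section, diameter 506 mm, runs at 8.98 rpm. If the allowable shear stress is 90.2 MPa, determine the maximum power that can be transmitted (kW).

2160 kW

J = πd⁴/32 = π(0.506)⁴/32 = 6.436×10^-3 m⁴.
T_max = τ_allow·J/r = 9.02×10^7 × 6.436×10^-3 / 0.253 = 2.294e6 N·m.
ω = 2π·8.98/60 = 0.9404 rad/s, so P_max = T_max·ω = 2.158×10^6 W.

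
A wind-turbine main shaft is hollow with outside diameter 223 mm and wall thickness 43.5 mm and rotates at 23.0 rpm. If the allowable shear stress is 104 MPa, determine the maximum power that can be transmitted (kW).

470 kW

J = π(d_o⁴ − d_i⁴)/32 = π(0.223⁴ − 0.136⁴)/32 = 2.092×10^-4 m⁴.
T_max = τ_allow·J/r = 1.04×10^8 × 2.092×10^-4 / 0.112 = 195100 N·m.
ω = 2π·23.0/60 = 2.409 rad/s, so P_max = T_max·ω = 4.700×10^5 W.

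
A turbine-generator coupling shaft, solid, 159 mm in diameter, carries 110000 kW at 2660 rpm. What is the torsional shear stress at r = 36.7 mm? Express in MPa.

ω = 2π·2660/60 = 278.6 rad/s, so T = P/ω = 110000×10³ / 278.6 = 394900 N·m.
J = πd⁴/32 = π(0.159)⁴/32 = 6.275×10^-5 m⁴.
Shear stress varies linearly with radius: τ = T·r/J = 394900 × 0.0367 / 6.275×10^-5 = 2.310×10^8 Pa.

231 MPa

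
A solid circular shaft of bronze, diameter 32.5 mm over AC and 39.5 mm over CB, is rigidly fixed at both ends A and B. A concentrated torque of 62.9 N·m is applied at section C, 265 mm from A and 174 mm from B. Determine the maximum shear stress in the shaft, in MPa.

4.00 MPa

Compatibility: T_A·a/J_AC = T_B·b/J_CB with T_A + T_B = T₀.
J_AC = 1.10×10^-7 m⁴, J_CB = 2.39×10^-7 m⁴, so T_A = T₀·(J_AC/a)/((J_AC/a)+(J_CB/b)) = 14.55 N·m, T_B = 48.35 N·m.
τ in each portion: τ_AC = 2.16×10^6 Pa, τ_CB = 4.00×10^6 Pa; maximum is in CB.
τ_max = T_CB·r/J = 48.35·0.0198/2.39×10^-7 = 3.996×10^6 Pa.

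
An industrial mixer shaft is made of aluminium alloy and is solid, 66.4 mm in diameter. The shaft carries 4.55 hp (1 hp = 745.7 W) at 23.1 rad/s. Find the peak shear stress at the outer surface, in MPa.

2.56 MPa

ω = 23.1 rad/s, so T = P/ω = 4.55×745.7 / 23.10 = 146.9 N·m.
J = πd⁴/32 = π(0.0664)⁴/32 = 1.908×10^-6 m⁴.
τ_max = T·r/J = 146.9 × 0.0332 / 1.908×10^-6 = 2.555×10^6 Pa.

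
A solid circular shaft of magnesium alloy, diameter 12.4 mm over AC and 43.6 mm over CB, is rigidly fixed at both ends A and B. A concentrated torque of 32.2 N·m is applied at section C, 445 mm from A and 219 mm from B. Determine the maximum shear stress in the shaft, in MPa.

Compatibility: T_A·a/J_AC = T_B·b/J_CB with T_A + T_B = T₀.
J_AC = 2.32×10^-9 m⁴, J_CB = 3.55×10^-7 m⁴, so T_A = T₀·(J_AC/a)/((J_AC/a)+(J_CB/b)) = 0.1033 N·m, T_B = 32.10 N·m.
τ in each portion: τ_AC = 2.76×10^5 Pa, τ_CB = 1.97×10^6 Pa; maximum is in CB.
τ_max = T_CB·r/J = 32.10·0.0218/3.55×10^-7 = 1.972×10^6 Pa.

1.97 MPa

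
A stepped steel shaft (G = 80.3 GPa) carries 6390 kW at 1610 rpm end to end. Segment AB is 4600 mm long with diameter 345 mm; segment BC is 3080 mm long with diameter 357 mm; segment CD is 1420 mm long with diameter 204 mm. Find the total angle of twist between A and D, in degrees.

ω = 2π·1610/60 = 168.6 rad/s, so T = P/ω = 6390×10³ / 168.6 = 37900 N·m.
J_AB = π(0.345)⁴/32 = 1.39×10^-3 m⁴; J_BC = π(0.357)⁴/32 = 1.59×10^-3 m⁴; J_CD = π(0.204)⁴/32 = 1.70×10^-4 m⁴.
θ = (T/G)·Σ L_i/J_i = (37900/80.3×10⁹)·(4.60/1.39×10^-3 + 3.08/1.59×10^-3 + 1.42/1.70×10^-4) = 6.414×10^-3 rad.

0.368°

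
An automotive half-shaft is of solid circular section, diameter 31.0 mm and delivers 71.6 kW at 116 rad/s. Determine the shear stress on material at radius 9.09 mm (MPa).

61.9 MPa

ω = 116 rad/s, so T = P/ω = 71.6×10³ / 116.0 = 617.2 N·m.
J = πd⁴/32 = π(0.0310)⁴/32 = 9.067×10^-8 m⁴.
Shear stress varies linearly with radius: τ = T·r/J = 617.2 × 0.00909 / 9.067×10^-8 = 6.188×10^7 Pa.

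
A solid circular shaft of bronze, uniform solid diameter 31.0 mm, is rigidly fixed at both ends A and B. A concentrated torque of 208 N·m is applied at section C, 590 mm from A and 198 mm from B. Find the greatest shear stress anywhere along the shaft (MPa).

26.6 MPa

With uniform GJ and both ends fixed, compatibility θ_AC = θ_CB gives T_A·a = T_B·b, together with T_A + T_B = T₀.
T_A = T₀·b/(a+b) = 208.0·198/788.0 = 52.26 N·m; T_B = 155.7 N·m.
τ in each portion: τ_AC = 8.93×10^6 Pa, τ_CB = 2.66×10^7 Pa; maximum is in CB.
τ_max = T_CB·r/J = 155.7·0.0155/9.07×10^-8 = 2.662×10^7 Pa.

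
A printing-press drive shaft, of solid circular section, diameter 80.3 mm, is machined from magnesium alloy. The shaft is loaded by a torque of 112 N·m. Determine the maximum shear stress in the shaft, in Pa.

J = πd⁴/32 = π(0.0803)⁴/32 = 4.082×10^-6 m⁴.
τ_max = T·r/J = 112.0 × 0.0401 / 4.082×10^-6 = 1.102×10^6 Pa.

1.10e6 Pa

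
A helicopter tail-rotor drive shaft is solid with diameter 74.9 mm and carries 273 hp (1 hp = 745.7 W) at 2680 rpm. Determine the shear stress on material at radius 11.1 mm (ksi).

0.378 ksi

ω = 2π·2680/60 = 280.6 rad/s, so T = P/ω = 273×745.7 / 280.6 = 725.4 N·m.
J = πd⁴/32 = π(0.0749)⁴/32 = 3.090×10^-6 m⁴.
Shear stress varies linearly with radius: τ = T·r/J = 725.4 × 0.0111 / 3.090×10^-6 = 2.606×10^6 Pa.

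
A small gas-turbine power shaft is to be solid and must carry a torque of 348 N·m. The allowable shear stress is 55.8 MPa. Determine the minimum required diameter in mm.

For a solid shaft τ_max = 16T/(πd³), so d = (16T/(π τ_allow))^(1/3) = (16·348.0/(π·5.58×10^7))^(1/3) = 0.03167 m.

31.7 mm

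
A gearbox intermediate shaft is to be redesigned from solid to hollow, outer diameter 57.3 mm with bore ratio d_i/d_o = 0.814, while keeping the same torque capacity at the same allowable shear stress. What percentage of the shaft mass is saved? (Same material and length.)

Equal τ_max and T ⇒ the solid shaft needs d_s³ = d_o³(1−k⁴), so d_s = 57.3·(1−0.814⁴)^(1/3) = 47.26 mm.
Area ratio A_h/A_s = d_o²(1−k²)/d_s² = (1−k²)/(1−k⁴)^(2/3) = 0.4961.
Mass saving = 1 − 0.4961 = 50.4 %.

50.4 %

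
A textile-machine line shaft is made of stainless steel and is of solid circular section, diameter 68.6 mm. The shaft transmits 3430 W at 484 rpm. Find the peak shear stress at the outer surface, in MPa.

ω = 2π·484/60 = 50.68 rad/s, so T = P/ω = 3430 / 50.68 = 67.67 N·m.
J = πd⁴/32 = π(0.0686)⁴/32 = 2.174×10^-6 m⁴.
τ_max = T·r/J = 67.67 × 0.0343 / 2.174×10^-6 = 1.068×10^6 Pa.

1.07 MPa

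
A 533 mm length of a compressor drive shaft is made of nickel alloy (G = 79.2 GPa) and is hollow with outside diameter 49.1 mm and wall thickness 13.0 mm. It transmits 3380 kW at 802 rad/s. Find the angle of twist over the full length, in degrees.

ω = 802 rad/s, so T = P/ω = 3380×10³ / 802.0 = 4214 N·m.
J = π(d_o⁴ − d_i⁴)/32 = π(0.0491⁴ − 0.0231⁴)/32 = 5.426×10^-7 m⁴.
θ = T·L/(G·J) = 4214 × 0.533 / (79.2×10⁹ × 5.426×10^-7) = 0.05227 rad.

2.99°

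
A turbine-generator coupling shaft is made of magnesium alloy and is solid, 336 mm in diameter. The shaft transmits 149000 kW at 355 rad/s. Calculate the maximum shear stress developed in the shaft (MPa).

ω = 355 rad/s, so T = P/ω = 149000×10³ / 355.0 = 419700 N·m.
J = πd⁴/32 = π(0.336)⁴/32 = 1.251×10^-3 m⁴.
τ_max = T·r/J = 419700 × 0.168 / 1.251×10^-3 = 5.635×10^7 Pa.

56.4 MPa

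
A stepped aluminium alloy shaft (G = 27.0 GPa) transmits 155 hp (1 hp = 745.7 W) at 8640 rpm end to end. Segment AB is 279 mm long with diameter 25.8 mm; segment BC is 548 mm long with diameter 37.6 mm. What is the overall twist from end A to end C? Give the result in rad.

ω = 2π·8640/60 = 904.8 rad/s, so T = P/ω = 155×745.7 / 904.8 = 127.7 N·m.
J_AB = π(0.0258)⁴/32 = 4.35×10^-8 m⁴; J_BC = π(0.0376)⁴/32 = 1.96×10^-7 m⁴.
θ = (T/G)·Σ L_i/J_i = (127.7/27.0×10⁹)·(0.279/4.35×10^-8 + 0.548/1.96×10^-7) = 0.04356 rad.

0.0436 rad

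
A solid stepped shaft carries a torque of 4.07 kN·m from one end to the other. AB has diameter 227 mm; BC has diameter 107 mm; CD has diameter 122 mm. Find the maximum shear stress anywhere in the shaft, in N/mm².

Under the same torque, τ_max = 16T/(πd³) is largest where d is smallest — segment BC (d = 107 mm).
τ_max = 16·4070/(π·(0.107)³) = 1.692×10^7 Pa.

16.9 N/mm²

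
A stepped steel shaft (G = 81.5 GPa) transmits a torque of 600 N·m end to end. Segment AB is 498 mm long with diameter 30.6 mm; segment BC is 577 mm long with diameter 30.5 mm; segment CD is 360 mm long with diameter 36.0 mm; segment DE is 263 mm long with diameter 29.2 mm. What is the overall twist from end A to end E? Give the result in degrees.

J_AB = π(0.0306)⁴/32 = 8.61×10^-8 m⁴; J_BC = π(0.0305)⁴/32 = 8.50×10^-8 m⁴; J_CD = π(0.0360)⁴/32 = 1.65×10^-7 m⁴; J_DE = π(0.0292)⁴/32 = 7.14×10^-8 m⁴.
θ = (T/G)·Σ L_i/J_i = (600.0/81.5×10⁹)·(0.498/8.61×10^-8 + 0.577/8.50×10^-8 + 0.360/1.65×10^-7 + 0.263/7.14×10^-8) = 0.1358 rad.

7.78°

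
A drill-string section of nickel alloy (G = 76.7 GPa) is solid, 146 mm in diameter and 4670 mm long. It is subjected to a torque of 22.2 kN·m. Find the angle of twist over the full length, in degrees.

1.74°

J = πd⁴/32 = π(0.146)⁴/32 = 4.461×10^-5 m⁴.
θ = T·L/(G·J) = 22200 × 4.67 / (76.7×10⁹ × 4.461×10^-5) = 0.03030 rad.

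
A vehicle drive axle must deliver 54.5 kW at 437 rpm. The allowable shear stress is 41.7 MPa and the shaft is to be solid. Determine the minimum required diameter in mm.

52.6 mm

ω = 2π·437/60 = 45.76 rad/s, so T = P/ω = 54.5×10³ / 45.76 = 1191 N·m.
For a solid shaft τ_max = 16T/(πd³), so d = (16T/(π τ_allow))^(1/3) = (16·1191/(π·4.17×10^7))^(1/3) = 0.05259 m.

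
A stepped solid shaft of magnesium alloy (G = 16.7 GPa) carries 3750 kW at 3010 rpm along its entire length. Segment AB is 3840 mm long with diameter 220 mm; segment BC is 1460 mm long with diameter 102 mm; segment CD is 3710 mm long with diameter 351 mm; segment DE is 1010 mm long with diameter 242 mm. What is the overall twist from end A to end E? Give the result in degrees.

ω = 2π·3010/60 = 315.2 rad/s, so T = P/ω = 3750×10³ / 315.2 = 11900 N·m.
J_AB = π(0.220)⁴/32 = 2.30×10^-4 m⁴; J_BC = π(0.102)⁴/32 = 1.06×10^-5 m⁴; J_CD = π(0.351)⁴/32 = 1.49×10^-3 m⁴; J_DE = π(0.242)⁴/32 = 3.37×10^-4 m⁴.
θ = (T/G)·Σ L_i/J_i = (11900/16.7×10⁹)·(3.84/2.30×10^-4 + 1.46/1.06×10^-5 + 3.71/1.49×10^-3 + 1.01/3.37×10^-4) = 0.1137 rad.

6.51°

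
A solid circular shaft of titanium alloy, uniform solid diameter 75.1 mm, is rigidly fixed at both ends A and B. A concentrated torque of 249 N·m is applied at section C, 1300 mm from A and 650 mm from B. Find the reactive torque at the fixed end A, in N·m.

83.0 N·m

With uniform GJ and both ends fixed, compatibility θ_AC = θ_CB gives T_A·a = T_B·b, together with T_A + T_B = T₀.
T_A = T₀·b/(a+b) = 249.0·650/1950 = 83.00 N·m; T_B = 166.0 N·m.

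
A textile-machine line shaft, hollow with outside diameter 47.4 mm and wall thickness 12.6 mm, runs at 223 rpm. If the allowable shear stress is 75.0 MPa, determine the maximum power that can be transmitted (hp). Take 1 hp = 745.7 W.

46.7 hp

J = π(d_o⁴ − d_i⁴)/32 = π(0.0474⁴ − 0.0222⁴)/32 = 4.717×10^-7 m⁴.
T_max = τ_allow·J/r = 7.50×10^7 × 4.717×10^-7 / 0.0237 = 1493 N·m.
ω = 2π·223/60 = 23.35 rad/s, so P_max = T_max·ω = 3.486×10^4 W.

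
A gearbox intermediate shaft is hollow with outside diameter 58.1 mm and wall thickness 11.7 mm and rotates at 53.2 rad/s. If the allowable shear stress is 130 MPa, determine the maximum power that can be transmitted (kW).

J = π(d_o⁴ − d_i⁴)/32 = π(0.0581⁴ − 0.0347⁴)/32 = 9.763×10^-7 m⁴.
T_max = τ_allow·J/r = 1.30×10^8 × 9.763×10^-7 / 0.0290 = 4369 N·m.
ω = 53.2 rad/s, so P_max = T_max·ω = 2.324×10^5 W.

232 kW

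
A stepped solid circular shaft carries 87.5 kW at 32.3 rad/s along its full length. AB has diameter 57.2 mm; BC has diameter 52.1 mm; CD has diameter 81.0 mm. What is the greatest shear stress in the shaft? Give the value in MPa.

ω = 32.3 rad/s, so T = P/ω = 87.5×10³ / 32.30 = 2709 N·m.
Under the same torque, τ_max = 16T/(πd³) is largest where d is smallest — segment BC (d = 52.1 mm).
τ_max = 16·2709/(π·(0.0521)³) = 9.756×10^7 Pa.

97.6 MPa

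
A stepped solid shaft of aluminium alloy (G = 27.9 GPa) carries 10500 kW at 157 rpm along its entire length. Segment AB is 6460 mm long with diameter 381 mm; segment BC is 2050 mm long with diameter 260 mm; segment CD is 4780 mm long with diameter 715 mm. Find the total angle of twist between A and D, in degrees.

ω = 2π·157/60 = 16.44 rad/s, so T = P/ω = 10500×10³ / 16.44 = 638600 N·m.
J_AB = π(0.381)⁴/32 = 2.07×10^-3 m⁴; J_BC = π(0.260)⁴/32 = 4.49×10^-4 m⁴; J_CD = π(0.715)⁴/32 = 0.0257 m⁴.
θ = (T/G)·Σ L_i/J_i = (638600/27.9×10⁹)·(6.46/2.07×10^-3 + 2.05/4.49×10^-4 + 4.78/0.0257) = 0.1803 rad.

10.3°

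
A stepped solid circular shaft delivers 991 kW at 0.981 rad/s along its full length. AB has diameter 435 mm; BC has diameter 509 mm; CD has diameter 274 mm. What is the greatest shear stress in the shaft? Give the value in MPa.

250 MPa

ω = 0.981 rad/s, so T = P/ω = 991×10³ / 0.9810 = 1.010e6 N·m.
Under the same torque, τ_max = 16T/(πd³) is largest where d is smallest — segment CD (d = 274 mm).
τ_max = 16·1.010e6/(π·(0.274)³) = 2.501×10^8 Pa.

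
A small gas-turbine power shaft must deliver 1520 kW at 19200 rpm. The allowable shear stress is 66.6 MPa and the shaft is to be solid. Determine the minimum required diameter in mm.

38.7 mm

ω = 2π·19200/60 = 2011 rad/s, so T = P/ω = 1520×10³ / 2011 = 756.0 N·m.
For a solid shaft τ_max = 16T/(πd³), so d = (16T/(π τ_allow))^(1/3) = (16·756.0/(π·6.66×10^7))^(1/3) = 0.03867 m.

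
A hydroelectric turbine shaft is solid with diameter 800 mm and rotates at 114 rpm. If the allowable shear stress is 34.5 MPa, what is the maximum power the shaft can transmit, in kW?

J = πd⁴/32 = π(0.800)⁴/32 = 0.04021 m⁴.
T_max = τ_allow·J/r = 3.45×10^7 × 0.04021 / 0.400 = 3.468e6 N·m.
ω = 2π·114/60 = 11.94 rad/s, so P_max = T_max·ω = 4.140×10^7 W.

41400 kW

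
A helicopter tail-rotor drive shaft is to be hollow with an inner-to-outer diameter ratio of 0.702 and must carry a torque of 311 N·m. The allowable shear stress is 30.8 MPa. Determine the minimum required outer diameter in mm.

For a hollow shaft with d_i/d_o = 0.702: τ_max = 16T/(π d_o³ (1−k⁴)), so d_o = [16T/(π τ_allow (1−k⁴))]^(1/3) = [16·311.0/(π·3.08×10^7·0.7571)]^(1/3) = 0.04080 m.

40.8 mm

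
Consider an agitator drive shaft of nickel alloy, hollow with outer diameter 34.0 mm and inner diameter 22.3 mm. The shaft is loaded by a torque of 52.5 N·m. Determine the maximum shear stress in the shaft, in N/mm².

8.35 N/mm²

J = π(d_o⁴ − d_i⁴)/32 = π(0.0340⁴ − 0.0223⁴)/32 = 1.069×10^-7 m⁴.
τ_max = T·r/J = 52.50 × 0.0170 / 1.069×10^-7 = 8.348×10^6 Pa.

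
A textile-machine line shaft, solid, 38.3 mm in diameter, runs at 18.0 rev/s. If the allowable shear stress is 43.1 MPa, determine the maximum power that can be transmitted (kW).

J = πd⁴/32 = π(0.0383)⁴/32 = 2.112×10^-7 m⁴.
T_max = τ_allow·J/r = 4.31×10^7 × 2.112×10^-7 / 0.0191 = 475.4 N·m.
ω = 2π·18.0 = 113.1 rad/s, so P_max = T_max·ω = 5.377×10^4 W.

53.8 kW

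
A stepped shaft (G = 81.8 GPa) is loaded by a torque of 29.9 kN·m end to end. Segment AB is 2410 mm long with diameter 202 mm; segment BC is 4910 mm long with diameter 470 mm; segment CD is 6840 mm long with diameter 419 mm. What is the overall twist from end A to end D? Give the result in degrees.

J_AB = π(0.202)⁴/32 = 1.63×10^-4 m⁴; J_BC = π(0.470)⁴/32 = 4.79×10^-3 m⁴; J_CD = π(0.419)⁴/32 = 3.03×10^-3 m⁴.
θ = (T/G)·Σ L_i/J_i = (29900/81.8×10⁹)·(2.41/1.63×10^-4 + 4.91/4.79×10^-3 + 6.84/3.03×10^-3) = 6.590×10^-3 rad.

0.378°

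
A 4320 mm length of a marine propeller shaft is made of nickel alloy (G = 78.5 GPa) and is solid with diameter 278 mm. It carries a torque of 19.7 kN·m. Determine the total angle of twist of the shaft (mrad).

J = πd⁴/32 = π(0.278)⁴/32 = 5.864×10^-4 m⁴.
θ = T·L/(G·J) = 19700 × 4.32 / (78.5×10⁹ × 5.864×10^-4) = 1.849×10^-3 rad.

1.85 mrad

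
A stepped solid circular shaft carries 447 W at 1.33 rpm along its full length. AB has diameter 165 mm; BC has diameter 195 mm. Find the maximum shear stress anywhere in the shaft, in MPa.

3.64 MPa

ω = 2π·1.33/60 = 0.1393 rad/s, so T = P/ω = 447 / 0.1393 = 3209 N·m.
Under the same torque, τ_max = 16T/(πd³) is largest where d is smallest — segment AB (d = 165 mm).
τ_max = 16·3209/(π·(0.165)³) = 3.639×10^6 Pa.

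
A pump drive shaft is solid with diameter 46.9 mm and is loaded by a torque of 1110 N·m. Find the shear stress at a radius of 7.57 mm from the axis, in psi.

J = πd⁴/32 = π(0.0469)⁴/32 = 4.750×10^-7 m⁴.
Shear stress varies linearly with radius: τ = T·r/J = 1110 × 0.00757 / 4.750×10^-7 = 1.769×10^7 Pa.

2570 psi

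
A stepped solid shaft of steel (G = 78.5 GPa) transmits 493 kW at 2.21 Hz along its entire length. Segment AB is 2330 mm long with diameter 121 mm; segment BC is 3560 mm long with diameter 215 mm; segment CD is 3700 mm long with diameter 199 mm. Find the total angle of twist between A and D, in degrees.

3.93°

ω = 2π·2.21 = 13.89 rad/s, so T = P/ω = 493×10³ / 13.89 = 35500 N·m.
J_AB = π(0.121)⁴/32 = 2.10×10^-5 m⁴; J_BC = π(0.215)⁴/32 = 2.10×10^-4 m⁴; J_CD = π(0.199)⁴/32 = 1.54×10^-4 m⁴.
θ = (T/G)·Σ L_i/J_i = (35500/78.5×10⁹)·(2.33/2.10×10^-5 + 3.56/2.10×10^-4 + 3.70/1.54×10^-4) = 0.06862 rad.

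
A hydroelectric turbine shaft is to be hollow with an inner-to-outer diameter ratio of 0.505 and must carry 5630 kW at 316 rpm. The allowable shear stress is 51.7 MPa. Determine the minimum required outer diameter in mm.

262 mm

ω = 2π·316/60 = 33.09 rad/s, so T = P/ω = 5630×10³ / 33.09 = 170100 N·m.
For a hollow shaft with d_i/d_o = 0.505: τ_max = 16T/(π d_o³ (1−k⁴)), so d_o = [16T/(π τ_allow (1−k⁴))]^(1/3) = [16·170100/(π·5.17×10^7·0.9350)]^(1/3) = 0.2617 m.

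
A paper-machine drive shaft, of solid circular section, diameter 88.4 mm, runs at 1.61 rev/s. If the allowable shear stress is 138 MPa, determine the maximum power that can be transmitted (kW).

J = πd⁴/32 = π(0.0884)⁴/32 = 5.995×10^-6 m⁴.
T_max = τ_allow·J/r = 1.38×10^8 × 5.995×10^-6 / 0.0442 = 18720 N·m.
ω = 2π·1.61 = 10.12 rad/s, so P_max = T_max·ω = 1.894×10^5 W.

189 kW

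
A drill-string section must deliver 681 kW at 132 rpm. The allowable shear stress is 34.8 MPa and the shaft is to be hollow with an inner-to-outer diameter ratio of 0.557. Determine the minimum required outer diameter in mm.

ω = 2π·132/60 = 13.82 rad/s, so T = P/ω = 681×10³ / 13.82 = 49270 N·m.
For a hollow shaft with d_i/d_o = 0.557: τ_max = 16T/(π d_o³ (1−k⁴)), so d_o = [16T/(π τ_allow (1−k⁴))]^(1/3) = [16·49270/(π·3.48×10^7·0.9037)]^(1/3) = 0.1998 m.

200 mm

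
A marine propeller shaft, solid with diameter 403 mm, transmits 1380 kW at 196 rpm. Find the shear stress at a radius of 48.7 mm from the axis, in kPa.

ω = 2π·196/60 = 20.53 rad/s, so T = P/ω = 1380×10³ / 20.53 = 67230 N·m.
J = πd⁴/32 = π(0.403)⁴/32 = 2.590×10^-3 m⁴.
Shear stress varies linearly with radius: τ = T·r/J = 67230 × 0.0487 / 2.590×10^-3 = 1.264×10^6 Pa.

1260 kPa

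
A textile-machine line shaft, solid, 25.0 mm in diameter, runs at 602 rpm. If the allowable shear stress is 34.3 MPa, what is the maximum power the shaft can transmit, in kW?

J = πd⁴/32 = π(0.0250)⁴/32 = 3.835×10^-8 m⁴.
T_max = τ_allow·J/r = 3.43×10^7 × 3.835×10^-8 / 0.0125 = 105.2 N·m.
ω = 2π·602/60 = 63.04 rad/s, so P_max = T_max·ω = 6634 W.

6.63 kW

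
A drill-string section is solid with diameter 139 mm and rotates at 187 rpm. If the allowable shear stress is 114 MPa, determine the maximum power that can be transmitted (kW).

1180 kW

J = πd⁴/32 = π(0.139)⁴/32 = 3.665×10^-5 m⁴.
T_max = τ_allow·J/r = 1.14×10^8 × 3.665×10^-5 / 0.0695 = 60110 N·m.
ω = 2π·187/60 = 19.58 rad/s, so P_max = T_max·ω = 1.177×10^6 W.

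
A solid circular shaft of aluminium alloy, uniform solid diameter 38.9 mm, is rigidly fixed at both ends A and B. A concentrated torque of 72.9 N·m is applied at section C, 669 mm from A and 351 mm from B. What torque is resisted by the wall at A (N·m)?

25.1 N·m

With uniform GJ and both ends fixed, compatibility θ_AC = θ_CB gives T_A·a = T_B·b, together with T_A + T_B = T₀.
T_A = T₀·b/(a+b) = 72.90·351/1020 = 25.09 N·m; T_B = 47.81 N·m.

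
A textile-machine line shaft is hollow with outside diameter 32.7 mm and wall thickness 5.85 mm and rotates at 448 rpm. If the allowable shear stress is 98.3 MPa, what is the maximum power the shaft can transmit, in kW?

26.3 kW

J = π(d_o⁴ − d_i⁴)/32 = π(0.0327⁴ − 0.0210⁴)/32 = 9.316×10^-8 m⁴.
T_max = τ_allow·J/r = 9.83×10^7 × 9.316×10^-8 / 0.0163 = 560.1 N·m.
ω = 2π·448/60 = 46.91 rad/s, so P_max = T_max·ω = 2.628×10^4 W.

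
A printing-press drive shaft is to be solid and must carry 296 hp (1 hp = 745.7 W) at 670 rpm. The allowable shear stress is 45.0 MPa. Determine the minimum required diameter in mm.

70.9 mm

ω = 2π·670/60 = 70.16 rad/s, so T = P/ω = 296×745.7 / 70.16 = 3146 N·m.
For a solid shaft τ_max = 16T/(πd³), so d = (16T/(π τ_allow))^(1/3) = (16·3146/(π·4.50×10^7))^(1/3) = 0.07088 m.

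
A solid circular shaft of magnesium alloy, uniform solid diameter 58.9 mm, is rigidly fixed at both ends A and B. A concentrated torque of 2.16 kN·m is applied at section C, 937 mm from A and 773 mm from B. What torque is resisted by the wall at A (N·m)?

With uniform GJ and both ends fixed, compatibility θ_AC = θ_CB gives T_A·a = T_B·b, together with T_A + T_B = T₀.
T_A = T₀·b/(a+b) = 2160·773/1710 = 976.4 N·m; T_B = 1184 N·m.

976 N·m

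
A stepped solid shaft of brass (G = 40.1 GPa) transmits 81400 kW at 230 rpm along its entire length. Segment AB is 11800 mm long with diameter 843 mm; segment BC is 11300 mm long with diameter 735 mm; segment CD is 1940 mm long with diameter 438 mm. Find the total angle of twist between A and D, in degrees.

5.65°

ω = 2π·230/60 = 24.09 rad/s, so T = P/ω = 81400×10³ / 24.09 = 3.380e6 N·m.
J_AB = π(0.843)⁴/32 = 0.0496 m⁴; J_BC = π(0.735)⁴/32 = 0.0287 m⁴; J_CD = π(0.438)⁴/32 = 3.61×10^-3 m⁴.
θ = (T/G)·Σ L_i/J_i = (3.380e6/40.1×10⁹)·(11.8/0.0496 + 11.3/0.0287 + 1.94/3.61×10^-3) = 0.09855 rad.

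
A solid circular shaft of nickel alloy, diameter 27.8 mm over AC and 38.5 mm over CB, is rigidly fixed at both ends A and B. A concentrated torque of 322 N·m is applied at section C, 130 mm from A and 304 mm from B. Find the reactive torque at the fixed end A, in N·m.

Compatibility: T_A·a/J_AC = T_B·b/J_CB with T_A + T_B = T₀.
J_AC = 5.86×10^-8 m⁴, J_CB = 2.16×10^-7 m⁴, so T_A = T₀·(J_AC/a)/((J_AC/a)+(J_CB/b)) = 125.1 N·m, T_B = 196.9 N·m.

125 N·m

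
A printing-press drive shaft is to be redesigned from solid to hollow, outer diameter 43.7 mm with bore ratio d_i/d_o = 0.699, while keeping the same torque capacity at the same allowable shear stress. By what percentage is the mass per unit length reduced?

Equal τ_max and T ⇒ the solid shaft needs d_s³ = d_o³(1−k⁴), so d_s = 43.7·(1−0.699⁴)^(1/3) = 39.90 mm.
Area ratio A_h/A_s = d_o²(1−k²)/d_s² = (1−k²)/(1−k⁴)^(2/3) = 0.6134.
Mass saving = 1 − 0.6134 = 38.7 %.

38.7 %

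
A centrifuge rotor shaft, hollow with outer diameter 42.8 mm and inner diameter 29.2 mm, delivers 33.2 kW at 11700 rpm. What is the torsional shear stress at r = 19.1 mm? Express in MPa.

2.01 MPa

ω = 2π·11700/60 = 1225 rad/s, so T = P/ω = 33.2×10³ / 1225 = 27.10 N·m.
J = π(d_o⁴ − d_i⁴)/32 = π(0.0428⁴ − 0.0292⁴)/32 = 2.581×10^-7 m⁴.
Shear stress varies linearly with radius: τ = T·r/J = 27.10 × 0.0191 / 2.581×10^-7 = 2.006×10^6 Pa.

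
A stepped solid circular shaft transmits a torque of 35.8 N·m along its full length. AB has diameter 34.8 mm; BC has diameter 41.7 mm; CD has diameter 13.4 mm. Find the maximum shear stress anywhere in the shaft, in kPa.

75800 kPa

Under the same torque, τ_max = 16T/(πd³) is largest where d is smallest — segment CD (d = 13.4 mm).
τ_max = 16·35.80/(π·(0.0134)³) = 7.578×10^7 Pa.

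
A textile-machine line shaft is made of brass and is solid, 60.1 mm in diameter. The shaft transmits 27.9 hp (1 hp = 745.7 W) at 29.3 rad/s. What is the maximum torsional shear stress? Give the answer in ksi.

2.42 ksi

ω = 29.3 rad/s, so T = P/ω = 27.9×745.7 / 29.30 = 710.1 N·m.
J = πd⁴/32 = π(0.0601)⁴/32 = 1.281×10^-6 m⁴.
τ_max = T·r/J = 710.1 × 0.0301 / 1.281×10^-6 = 1.666×10^7 Pa.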